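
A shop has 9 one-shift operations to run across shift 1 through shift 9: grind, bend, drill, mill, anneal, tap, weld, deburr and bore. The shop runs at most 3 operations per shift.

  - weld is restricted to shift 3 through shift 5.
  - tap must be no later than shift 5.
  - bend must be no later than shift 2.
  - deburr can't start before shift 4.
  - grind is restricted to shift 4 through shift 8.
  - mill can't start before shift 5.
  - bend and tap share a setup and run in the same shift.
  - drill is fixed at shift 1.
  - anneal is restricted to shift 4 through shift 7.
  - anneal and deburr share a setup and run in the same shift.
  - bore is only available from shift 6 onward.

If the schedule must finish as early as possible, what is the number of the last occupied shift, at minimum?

6

With at most 3 per shift and 9 operations, at least 3 shifts are needed.
bore can't be placed before shift 6, so the schedule must run through at least shift 6.
6 works (last occupied shift: shift 6): for example drill -> shift 1, mill -> shift 5, bore -> shift 6, weld -> shift 3, grind -> shift 4, bend -> shift 1, deburr -> shift 4, anneal -> shift 4, tap -> shift 1.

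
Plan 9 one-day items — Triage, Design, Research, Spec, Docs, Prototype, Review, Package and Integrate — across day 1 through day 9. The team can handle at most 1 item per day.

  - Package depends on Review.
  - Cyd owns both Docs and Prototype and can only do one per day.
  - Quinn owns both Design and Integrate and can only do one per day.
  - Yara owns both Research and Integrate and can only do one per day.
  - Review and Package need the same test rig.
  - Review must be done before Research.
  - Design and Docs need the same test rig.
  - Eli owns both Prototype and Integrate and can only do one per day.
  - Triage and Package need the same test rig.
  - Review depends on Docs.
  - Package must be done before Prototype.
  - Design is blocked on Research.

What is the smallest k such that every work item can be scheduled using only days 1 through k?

The precedence chain requires at least 4 distinct days.
With at most 1 per day and 9 work items, at least 9 days are needed.
9 works (last occupied day: day 9): for example Integrate -> day 9; Triage -> day 7; Docs -> day 1; Review -> day 2; Design -> day 5; Research -> day 3; Prototype -> day 6; Spec -> day 8; Package -> day 4.

9 days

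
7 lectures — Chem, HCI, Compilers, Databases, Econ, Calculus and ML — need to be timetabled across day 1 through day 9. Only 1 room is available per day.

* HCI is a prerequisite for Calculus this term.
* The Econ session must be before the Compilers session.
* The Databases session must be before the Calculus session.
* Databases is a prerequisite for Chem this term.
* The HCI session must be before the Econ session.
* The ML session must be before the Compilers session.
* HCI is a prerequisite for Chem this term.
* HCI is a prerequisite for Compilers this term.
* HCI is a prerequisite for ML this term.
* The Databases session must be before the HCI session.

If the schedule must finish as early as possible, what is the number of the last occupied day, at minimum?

The precedence chain requires at least 4 distinct days.
With at most 1 per day and 7 lectures, at least 7 days are needed.
7 works (last occupied day: day 7): for example Econ in day 3; Databases in day 1; Calculus in day 7; HCI in day 2; ML in day 4; Chem in day 6; Compilers in day 5.

7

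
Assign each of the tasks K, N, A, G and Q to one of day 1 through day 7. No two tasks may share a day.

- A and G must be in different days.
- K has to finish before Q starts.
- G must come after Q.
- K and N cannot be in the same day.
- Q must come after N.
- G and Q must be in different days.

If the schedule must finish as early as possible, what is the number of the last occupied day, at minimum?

day 5

The precedence chain requires at least 3 distinct days.
With at most 1 per day and 5 tasks, at least 5 days are needed.
5 works (last occupied day: day 5): for example N -> day 2, Q -> day 3, K -> day 1, G -> day 4, A -> day 5.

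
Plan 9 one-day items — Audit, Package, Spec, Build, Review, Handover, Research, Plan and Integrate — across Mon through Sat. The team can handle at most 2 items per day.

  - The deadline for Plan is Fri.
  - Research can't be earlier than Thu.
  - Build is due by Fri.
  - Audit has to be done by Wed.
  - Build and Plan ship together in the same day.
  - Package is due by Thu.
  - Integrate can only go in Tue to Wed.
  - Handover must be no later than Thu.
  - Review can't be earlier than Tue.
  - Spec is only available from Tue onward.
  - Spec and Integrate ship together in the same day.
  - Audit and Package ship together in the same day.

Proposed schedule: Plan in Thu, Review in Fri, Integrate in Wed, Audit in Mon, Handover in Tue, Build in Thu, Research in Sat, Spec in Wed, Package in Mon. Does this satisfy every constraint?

Integrate can only go in Tue to Wed — holds.
Spec is only available from Tue onward — holds.
Audit and Package ship together in the same day — holds.
Build and Plan ship together in the same day — holds.
The deadline for Plan is Fri — holds.
Handover must be no later than Thu — holds.
Spec and Integrate ship together in the same day — holds.
Build is due by Fri — holds.
Audit has to be done by Wed — holds.
Package is due by Thu — holds.
Review can't be earlier than Tue — holds.
The team can handle at most 2 items per day — holds.
Research can't be earlier than Thu — holds.

Yes, all constraints hold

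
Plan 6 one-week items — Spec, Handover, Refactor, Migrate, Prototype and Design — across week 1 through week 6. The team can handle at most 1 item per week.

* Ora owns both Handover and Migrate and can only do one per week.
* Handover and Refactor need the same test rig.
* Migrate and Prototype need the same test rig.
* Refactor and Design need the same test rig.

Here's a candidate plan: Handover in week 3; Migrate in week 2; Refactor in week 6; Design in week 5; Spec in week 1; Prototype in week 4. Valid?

Ora owns both Handover and Migrate and can only do one per week — holds.
The team can handle at most 1 item per week — holds.
Handover and Refactor need the same test rig — holds.
Migrate and Prototype need the same test rig — holds.
Refactor and Design need the same test rig — holds.

Valid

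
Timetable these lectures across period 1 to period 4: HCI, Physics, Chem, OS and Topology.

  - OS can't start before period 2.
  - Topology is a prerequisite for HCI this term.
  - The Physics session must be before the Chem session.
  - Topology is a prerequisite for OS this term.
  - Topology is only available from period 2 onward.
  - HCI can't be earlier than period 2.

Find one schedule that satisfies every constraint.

HCI -> period 3; Topology -> period 2; Chem -> period 2; OS -> period 3; Physics -> period 1

Checking: Topology(period 2) before OS(period 3); Physics(period 1) before Chem(period 2); Topology(period 2) before HCI(period 3); HCI=period 3 in [period 2,period 4]; Topology=period 2 in [period 2,period 4]; OS=period 3 in [period 2,period 4].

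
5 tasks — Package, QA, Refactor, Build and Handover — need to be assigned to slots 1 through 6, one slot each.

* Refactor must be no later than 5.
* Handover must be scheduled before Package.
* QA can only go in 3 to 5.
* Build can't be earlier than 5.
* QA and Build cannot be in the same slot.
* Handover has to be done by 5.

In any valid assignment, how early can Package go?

Precedence pushes Package to at least 2.
Package at 2 is achievable: Handover=1, Build=5, QA=3, Refactor=1, Package=2.

2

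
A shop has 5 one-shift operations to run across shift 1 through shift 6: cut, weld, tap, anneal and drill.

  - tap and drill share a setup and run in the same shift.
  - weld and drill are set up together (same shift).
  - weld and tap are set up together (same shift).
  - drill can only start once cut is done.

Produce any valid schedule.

weld -> shift 2; cut -> shift 1; drill -> shift 2; anneal -> shift 1; tap -> shift 2

Checking: cut(shift 1) before drill(shift 2); tap = drill = shift 2; weld = tap = shift 2; weld = drill = shift 2.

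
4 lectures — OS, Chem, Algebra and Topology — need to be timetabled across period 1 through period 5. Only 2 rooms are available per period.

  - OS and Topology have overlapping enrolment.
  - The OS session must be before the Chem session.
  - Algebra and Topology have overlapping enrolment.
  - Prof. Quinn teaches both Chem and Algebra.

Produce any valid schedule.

OS=period 1, Chem=period 2, Algebra=period 1, Topology=period 2

Checking: OS(period 1) before Chem(period 2); OS(period 1) != Topology(period 2); Algebra(period 1) != Topology(period 2); Chem(period 2) != Algebra(period 1); max 2 per period (cap 2).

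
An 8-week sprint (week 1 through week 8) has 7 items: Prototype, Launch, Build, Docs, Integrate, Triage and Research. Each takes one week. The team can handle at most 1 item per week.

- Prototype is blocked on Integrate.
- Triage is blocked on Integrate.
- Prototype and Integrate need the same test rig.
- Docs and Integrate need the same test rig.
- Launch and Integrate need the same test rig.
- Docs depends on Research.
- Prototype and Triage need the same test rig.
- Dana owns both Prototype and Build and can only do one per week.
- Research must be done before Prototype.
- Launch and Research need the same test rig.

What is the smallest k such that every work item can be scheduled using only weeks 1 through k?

7

The precedence chain requires at least 2 distinct weeks.
With at most 1 per week and 7 work items, at least 7 weeks are needed.
7 works (last occupied week: week 7): for example Build -> week 7, Integrate -> week 1, Launch -> week 6, Research -> week 2, Docs -> week 4, Prototype -> week 3, Triage -> week 5.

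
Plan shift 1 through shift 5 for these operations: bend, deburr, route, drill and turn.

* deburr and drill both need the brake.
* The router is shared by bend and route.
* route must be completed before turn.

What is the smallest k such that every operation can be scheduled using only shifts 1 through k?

2 shifts

The precedence chain requires at least 2 distinct shifts.
2 works (last occupied shift: shift 2): for example turn -> shift 2, route -> shift 1, bend -> shift 2, drill -> shift 2, deburr -> shift 1.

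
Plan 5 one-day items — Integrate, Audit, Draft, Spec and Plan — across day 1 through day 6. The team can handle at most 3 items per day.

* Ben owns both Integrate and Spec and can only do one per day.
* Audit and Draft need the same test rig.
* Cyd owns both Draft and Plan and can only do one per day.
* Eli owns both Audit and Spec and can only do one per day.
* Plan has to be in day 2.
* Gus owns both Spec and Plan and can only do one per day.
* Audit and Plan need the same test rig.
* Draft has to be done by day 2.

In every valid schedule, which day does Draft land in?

Draft's window is day 1–day 2.
Plan is fixed at day 2, and Draft can't share a day with Plan.
So Draft must be day 1.

day 1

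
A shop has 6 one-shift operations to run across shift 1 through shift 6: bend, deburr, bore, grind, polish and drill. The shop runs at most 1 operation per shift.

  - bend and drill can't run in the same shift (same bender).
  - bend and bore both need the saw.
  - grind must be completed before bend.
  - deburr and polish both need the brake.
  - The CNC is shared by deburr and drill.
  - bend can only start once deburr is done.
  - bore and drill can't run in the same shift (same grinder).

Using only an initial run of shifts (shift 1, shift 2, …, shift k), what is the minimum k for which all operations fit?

The precedence chain requires at least 2 distinct shifts.
With at most 1 per shift and 6 operations, at least 6 shifts are needed.
6 works (last occupied shift: shift 6): for example polish=shift 5; grind=shift 2; bend=shift 3; drill=shift 6; deburr=shift 1; bore=shift 4.

6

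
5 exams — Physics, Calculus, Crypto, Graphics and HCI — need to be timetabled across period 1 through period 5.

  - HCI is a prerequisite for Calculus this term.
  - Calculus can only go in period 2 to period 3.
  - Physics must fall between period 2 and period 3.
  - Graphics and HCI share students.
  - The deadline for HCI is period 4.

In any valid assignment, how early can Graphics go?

Graphics at period 1 is achievable: Graphics in period 1; Calculus in period 3; Crypto in period 1; Physics in period 2; HCI in period 2.

period 1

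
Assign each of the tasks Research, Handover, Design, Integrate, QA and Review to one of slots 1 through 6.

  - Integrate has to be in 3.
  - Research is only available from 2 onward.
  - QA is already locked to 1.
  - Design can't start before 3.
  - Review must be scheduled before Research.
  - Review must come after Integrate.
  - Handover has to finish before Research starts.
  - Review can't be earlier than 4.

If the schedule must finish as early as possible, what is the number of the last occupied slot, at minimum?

slot 5

The precedence chain requires at least 3 distinct slots.
Propagating the time windows through the other constraints, Research can't land before 5, so the schedule must run through at least slot 5.
5 works (last occupied slot: 5): for example Design -> 3, QA -> 1, Integrate -> 3, Handover -> 1, Research -> 5, Review -> 4.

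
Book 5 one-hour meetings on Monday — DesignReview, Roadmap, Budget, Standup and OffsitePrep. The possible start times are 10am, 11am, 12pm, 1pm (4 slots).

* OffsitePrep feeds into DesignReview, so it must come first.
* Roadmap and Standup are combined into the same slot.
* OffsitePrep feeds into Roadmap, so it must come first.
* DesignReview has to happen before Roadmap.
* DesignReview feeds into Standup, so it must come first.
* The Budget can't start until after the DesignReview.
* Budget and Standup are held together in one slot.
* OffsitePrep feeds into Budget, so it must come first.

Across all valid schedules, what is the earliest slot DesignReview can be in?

11am

Precedence pushes DesignReview to at least 11am; downstream work caps DesignReview at 12pm.
DesignReview at 11am is achievable: OffsitePrep -> 10am, Budget -> 12pm, DesignReview -> 11am, Standup -> 12pm, Roadmap -> 12pm.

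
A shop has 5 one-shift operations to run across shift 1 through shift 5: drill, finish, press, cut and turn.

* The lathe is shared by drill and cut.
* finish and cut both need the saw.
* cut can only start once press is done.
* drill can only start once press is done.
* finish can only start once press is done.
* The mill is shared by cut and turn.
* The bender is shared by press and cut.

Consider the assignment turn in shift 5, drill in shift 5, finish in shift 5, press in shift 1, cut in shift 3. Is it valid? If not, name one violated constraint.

drill can only start once press is done — holds.
finish can only start once press is done — holds.
The bender is shared by press and cut — holds.
The mill is shared by cut and turn — holds.
cut can only start once press is done — holds.
finish and cut both need the saw — holds.
The lathe is shared by drill and cut — holds.

Yes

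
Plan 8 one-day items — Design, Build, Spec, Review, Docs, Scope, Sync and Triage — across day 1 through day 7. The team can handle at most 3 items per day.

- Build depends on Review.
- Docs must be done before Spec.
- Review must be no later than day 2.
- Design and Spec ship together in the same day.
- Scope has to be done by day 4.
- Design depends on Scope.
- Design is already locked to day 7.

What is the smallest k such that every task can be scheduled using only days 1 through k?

7 days

The precedence chain requires at least 2 distinct days.
With at most 3 per day and 8 tasks, at least 3 days are needed.
Design can't be placed before day 7, so the schedule must run through at least day 7.
7 works (last occupied day: day 7): for example Sync=day 2, Review=day 1, Triage=day 2, Scope=day 1, Design=day 7, Spec=day 7, Docs=day 1, Build=day 2.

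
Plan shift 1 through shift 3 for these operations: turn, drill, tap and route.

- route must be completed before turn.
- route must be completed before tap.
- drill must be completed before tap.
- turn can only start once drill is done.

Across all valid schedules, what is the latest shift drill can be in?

Downstream work caps drill at shift 2.
drill at shift 2 is achievable: turn in shift 3, tap in shift 3, drill in shift 2, route in shift 1.

shift 2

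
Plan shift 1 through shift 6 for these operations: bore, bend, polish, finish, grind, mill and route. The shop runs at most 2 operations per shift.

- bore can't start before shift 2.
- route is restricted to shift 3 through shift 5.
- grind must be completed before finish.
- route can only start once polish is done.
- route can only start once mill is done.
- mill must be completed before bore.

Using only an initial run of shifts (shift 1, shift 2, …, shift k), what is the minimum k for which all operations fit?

4 shifts

The precedence chain requires at least 2 distinct shifts.
With at most 2 per shift and 7 operations, at least 4 shifts are needed.
route can't be placed before shift 3, so the schedule must run through at least shift 3.
4 works (last occupied shift: shift 4): for example polish=shift 1, grind=shift 2, bore=shift 2, mill=shift 1, finish=shift 3, bend=shift 4, route=shift 3.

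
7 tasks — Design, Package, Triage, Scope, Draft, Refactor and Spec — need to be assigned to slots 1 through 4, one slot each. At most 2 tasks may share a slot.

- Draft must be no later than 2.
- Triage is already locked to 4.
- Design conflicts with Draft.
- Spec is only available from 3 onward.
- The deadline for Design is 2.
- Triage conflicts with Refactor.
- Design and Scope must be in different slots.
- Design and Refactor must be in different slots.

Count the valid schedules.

Splitting on Design: it can be 1 (14), 2 (14). Listing each branch's schedules as (Package, Triage, Scope, Draft, Refactor, Spec):
Design=1: (1,4,2,2,3,3) (1,4,2,2,3,4) (1,4,3,2,2,3) (1,4,3,2,2,4) (1,4,3,2,3,4) (1,4,4,2,2,3) (1,4,4,2,3,3) (2,4,3,2,3,4) (2,4,4,2,3,3) (3,4,2,2,3,4) (3,4,3,2,2,4) (3,4,4,2,2,3) (4,4,2,2,3,3) (4,4,3,2,2,3) — 14.
Design=2: (1,4,3,1,3,4) (1,4,4,1,3,3) (2,4,1,1,3,3) (2,4,1,1,3,4) (2,4,3,1,1,3) (2,4,3,1,1,4) (2,4,3,1,3,4) (2,4,4,1,1,3) (2,4,4,1,3,3) (3,4,1,1,3,4) (3,4,3,1,1,4) (3,4,4,1,1,3) (4,4,1,1,3,3) (4,4,3,1,1,3) — 14.
Summing: 14 + 14 = 28.

28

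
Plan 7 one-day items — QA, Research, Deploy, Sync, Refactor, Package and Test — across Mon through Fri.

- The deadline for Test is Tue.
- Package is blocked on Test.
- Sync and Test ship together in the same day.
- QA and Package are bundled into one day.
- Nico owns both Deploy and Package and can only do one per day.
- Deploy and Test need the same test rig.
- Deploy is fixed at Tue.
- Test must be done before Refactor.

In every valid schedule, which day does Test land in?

Mon

Test's window is Mon–Tue.
Deploy is fixed at Tue, and Test can't share a day with Deploy.
So Test must be Mon.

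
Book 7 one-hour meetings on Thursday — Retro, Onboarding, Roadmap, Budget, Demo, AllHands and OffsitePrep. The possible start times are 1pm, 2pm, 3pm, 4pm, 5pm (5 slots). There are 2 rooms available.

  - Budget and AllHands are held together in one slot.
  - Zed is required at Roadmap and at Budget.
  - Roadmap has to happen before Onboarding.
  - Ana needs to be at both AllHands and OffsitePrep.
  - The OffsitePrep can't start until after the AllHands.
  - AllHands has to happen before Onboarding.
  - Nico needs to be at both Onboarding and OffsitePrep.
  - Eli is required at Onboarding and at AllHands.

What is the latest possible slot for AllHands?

3pm

Downstream work caps AllHands at 4pm.
AllHands at 3pm is achievable: Budget in 3pm; AllHands in 3pm; OffsitePrep in 5pm; Retro in 1pm; Demo in 2pm; Roadmap in 1pm; Onboarding in 4pm.
Nothing later works — the conflict and capacity constraints rule out every slot after 3pm.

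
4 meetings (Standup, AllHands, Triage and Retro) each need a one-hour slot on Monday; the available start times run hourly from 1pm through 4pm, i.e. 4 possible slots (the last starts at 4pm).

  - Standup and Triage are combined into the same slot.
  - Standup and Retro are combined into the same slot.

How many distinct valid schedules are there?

16

Splitting on Standup: it can be 1pm (4), 2pm (4), 3pm (4), 4pm (4). Listing each branch's schedules as (AllHands, Triage, Retro):
Standup=1pm: (1pm,1pm,1pm) (2pm,1pm,1pm) (3pm,1pm,1pm) (4pm,1pm,1pm) — 4.
Standup=2pm: (1pm,2pm,2pm) (2pm,2pm,2pm) (3pm,2pm,2pm) (4pm,2pm,2pm) — 4.
Standup=3pm: (1pm,3pm,3pm) (2pm,3pm,3pm) (3pm,3pm,3pm) (4pm,3pm,3pm) — 4.
Standup=4pm: (1pm,4pm,4pm) (2pm,4pm,4pm) (3pm,4pm,4pm) (4pm,4pm,4pm) — 4.
Summing: 4 + 4 + 4 + 4 = 16.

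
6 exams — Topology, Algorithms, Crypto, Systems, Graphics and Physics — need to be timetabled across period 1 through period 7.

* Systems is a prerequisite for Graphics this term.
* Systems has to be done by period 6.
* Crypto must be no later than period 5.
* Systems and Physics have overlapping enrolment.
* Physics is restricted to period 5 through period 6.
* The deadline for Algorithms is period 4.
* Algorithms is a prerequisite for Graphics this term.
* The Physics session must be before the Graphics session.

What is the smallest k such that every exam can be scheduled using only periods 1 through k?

6 periods

The precedence chain requires at least 2 distinct periods.
Propagating the time windows through the other constraints, Graphics can't land before period 6, so the schedule must run through at least period 6.
6 works (last occupied period: period 6): for example Graphics=period 6, Systems=period 1, Crypto=period 1, Algorithms=period 1, Topology=period 1, Physics=period 5.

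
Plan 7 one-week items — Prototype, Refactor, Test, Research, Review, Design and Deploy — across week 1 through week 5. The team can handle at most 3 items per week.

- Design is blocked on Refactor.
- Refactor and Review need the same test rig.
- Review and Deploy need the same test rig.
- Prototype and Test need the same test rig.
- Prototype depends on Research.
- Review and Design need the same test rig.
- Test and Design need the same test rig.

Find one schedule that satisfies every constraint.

Review -> week 3, Refactor -> week 1, Design -> week 2, Research -> week 1, Deploy -> week 2, Test -> week 1, Prototype -> week 2

Checking: Research(week 1) before Prototype(week 2); Refactor(week 1) before Design(week 2); Prototype(week 2) != Test(week 1); Review(week 3) != Design(week 2); Test(week 1) != Design(week 2); Review(week 3) != Deploy(week 2); Refactor(week 1) != Review(week 3); max 3 per week (cap 3).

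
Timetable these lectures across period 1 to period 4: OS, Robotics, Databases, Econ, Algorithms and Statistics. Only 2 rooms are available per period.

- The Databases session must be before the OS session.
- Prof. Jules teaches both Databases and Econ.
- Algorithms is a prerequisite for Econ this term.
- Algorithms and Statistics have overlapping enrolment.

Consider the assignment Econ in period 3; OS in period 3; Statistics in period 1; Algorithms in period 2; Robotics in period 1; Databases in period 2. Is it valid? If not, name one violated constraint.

Valid

Only 2 rooms are available per period — holds.
The Databases session must be before the OS session — holds.
Prof. Jules teaches both Databases and Econ — holds.
Algorithms is a prerequisite for Econ this term — holds.
Algorithms and Statistics have overlapping enrolment — holds.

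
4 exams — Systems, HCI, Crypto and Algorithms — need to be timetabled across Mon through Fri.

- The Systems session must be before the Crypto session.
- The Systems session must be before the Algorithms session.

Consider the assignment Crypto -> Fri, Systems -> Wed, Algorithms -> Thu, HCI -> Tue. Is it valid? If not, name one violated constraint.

The Systems session must be before the Algorithms session — holds.
The Systems session must be before the Crypto session — holds.

Yes, all constraints hold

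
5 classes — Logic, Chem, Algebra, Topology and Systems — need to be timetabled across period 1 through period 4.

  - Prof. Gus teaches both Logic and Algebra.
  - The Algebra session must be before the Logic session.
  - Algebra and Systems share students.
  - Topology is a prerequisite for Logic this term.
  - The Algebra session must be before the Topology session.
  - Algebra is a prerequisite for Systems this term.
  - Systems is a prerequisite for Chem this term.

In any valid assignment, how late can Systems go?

Precedence pushes Systems to at least period 2; downstream work caps Systems at period 3.
Systems at period 3 is achievable: Logic in period 3; Topology in period 2; Chem in period 4; Algebra in period 1; Systems in period 3.

period 3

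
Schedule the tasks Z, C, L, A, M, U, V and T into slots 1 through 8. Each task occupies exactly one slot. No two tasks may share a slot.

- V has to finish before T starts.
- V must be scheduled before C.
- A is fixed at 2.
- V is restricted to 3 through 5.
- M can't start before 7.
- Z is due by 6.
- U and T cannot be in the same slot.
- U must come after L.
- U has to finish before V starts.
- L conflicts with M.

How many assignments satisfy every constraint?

20

Splitting on Z: it can be 1 (4), 3 (4), 4 (4), 5 (4), 6 (4). Listing each branch's schedules as (C, L, A, M, U, V, T):
Z=1: (6,3,2,7,4,5,8) (6,3,2,8,4,5,7) (7,3,2,8,4,5,6) (8,3,2,7,4,5,6) — 4.
Z=3: (6,1,2,7,4,5,8) (6,1,2,8,4,5,7) (7,1,2,8,4,5,6) (8,1,2,7,4,5,6) — 4.
Z=4: (6,1,2,7,3,5,8) (6,1,2,8,3,5,7) (7,1,2,8,3,5,6) (8,1,2,7,3,5,6) — 4.
Z=5: (6,1,2,7,3,4,8) (6,1,2,8,3,4,7) (7,1,2,8,3,4,6) (8,1,2,7,3,4,6) — 4.
Z=6: (5,1,2,7,3,4,8) (5,1,2,8,3,4,7) (7,1,2,8,3,4,5) (8,1,2,7,3,4,5) — 4.
Summing: 4 + 4 + 4 + 4 + 4 = 20.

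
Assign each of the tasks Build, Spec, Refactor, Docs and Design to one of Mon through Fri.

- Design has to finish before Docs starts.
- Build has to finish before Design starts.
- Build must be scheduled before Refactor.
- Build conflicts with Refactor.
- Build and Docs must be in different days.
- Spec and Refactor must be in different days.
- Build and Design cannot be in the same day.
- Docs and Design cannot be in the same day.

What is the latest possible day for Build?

Wed

Downstream work caps Build at Wed.
Build at Wed is achievable: Spec=Mon; Docs=Fri; Refactor=Thu; Build=Wed; Design=Thu.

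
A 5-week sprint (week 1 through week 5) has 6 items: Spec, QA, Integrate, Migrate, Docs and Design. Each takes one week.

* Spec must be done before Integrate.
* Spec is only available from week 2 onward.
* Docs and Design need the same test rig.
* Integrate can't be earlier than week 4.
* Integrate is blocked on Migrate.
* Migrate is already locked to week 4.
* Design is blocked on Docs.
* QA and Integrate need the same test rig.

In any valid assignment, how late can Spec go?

Spec is available from week 2; downstream work caps Spec at week 4.
Spec at week 4 is achievable: Migrate in week 4; QA in week 1; Design in week 2; Integrate in week 5; Spec in week 4; Docs in week 1.

week 4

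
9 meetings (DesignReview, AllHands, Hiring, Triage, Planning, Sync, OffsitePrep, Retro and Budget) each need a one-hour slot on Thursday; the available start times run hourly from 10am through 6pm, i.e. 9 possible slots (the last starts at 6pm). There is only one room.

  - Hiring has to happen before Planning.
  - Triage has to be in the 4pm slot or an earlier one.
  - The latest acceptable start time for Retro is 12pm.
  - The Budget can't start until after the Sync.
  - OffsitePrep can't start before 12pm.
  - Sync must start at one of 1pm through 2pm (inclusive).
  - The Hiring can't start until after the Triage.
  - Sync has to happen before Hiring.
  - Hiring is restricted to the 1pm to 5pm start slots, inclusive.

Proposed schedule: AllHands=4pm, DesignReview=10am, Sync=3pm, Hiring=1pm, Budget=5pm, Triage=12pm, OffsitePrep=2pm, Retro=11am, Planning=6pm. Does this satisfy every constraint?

Invalid. Sync has to happen before Hiring.

OffsitePrep can't start before 12pm — holds.
There is only one room — holds.
Hiring has to happen before Planning — holds.
The latest acceptable start time for Retro is 12pm — holds.
Sync has to happen before Hiring — violated.
Hiring is restricted to the 1pm to 5pm start slots, inclusive — holds.
The Budget can't start until after the Sync — holds.
Triage has to be in the 4pm slot or an earlier one — holds.
The Hiring can't start until after the Triage — holds.
Sync must start at one of 1pm through 2pm (inclusive) — violated.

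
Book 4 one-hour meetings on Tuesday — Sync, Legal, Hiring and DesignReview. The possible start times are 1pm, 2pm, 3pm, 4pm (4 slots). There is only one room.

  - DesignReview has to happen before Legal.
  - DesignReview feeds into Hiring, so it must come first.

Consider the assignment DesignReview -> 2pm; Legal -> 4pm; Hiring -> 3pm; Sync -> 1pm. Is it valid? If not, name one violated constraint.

Yes, all constraints hold

DesignReview feeds into Hiring, so it must come first — holds.
There is only one room — holds.
DesignReview has to happen before Legal — holds.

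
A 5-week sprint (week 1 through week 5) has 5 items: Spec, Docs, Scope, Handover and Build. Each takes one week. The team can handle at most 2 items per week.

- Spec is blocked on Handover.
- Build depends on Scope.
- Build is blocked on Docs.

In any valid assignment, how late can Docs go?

Downstream work caps Docs at week 4.
Docs at week 4 is achievable: Docs=week 4; Scope=week 1; Build=week 5; Spec=week 2; Handover=week 1.

week 4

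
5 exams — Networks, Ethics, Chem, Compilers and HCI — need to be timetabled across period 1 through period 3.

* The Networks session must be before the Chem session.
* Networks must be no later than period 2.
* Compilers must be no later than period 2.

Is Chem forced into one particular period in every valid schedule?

No

Chem can be period 2 (e.g. Chem -> period 2; Ethics -> period 1; Compilers -> period 1; HCI -> period 1; Networks -> period 1) or period 3 (e.g. Compilers in period 1; Chem in period 3; Ethics in period 1; Networks in period 1; HCI in period 1).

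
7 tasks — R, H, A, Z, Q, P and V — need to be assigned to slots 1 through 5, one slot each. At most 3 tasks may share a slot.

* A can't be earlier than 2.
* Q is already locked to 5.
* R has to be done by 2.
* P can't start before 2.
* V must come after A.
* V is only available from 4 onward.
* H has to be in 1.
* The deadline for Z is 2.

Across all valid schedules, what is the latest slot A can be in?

4

A is available from 2; downstream work caps A at 4.
A at 4 is achievable: H in 1, A in 4, R in 1, Z in 1, P in 2, Q in 5, V in 5.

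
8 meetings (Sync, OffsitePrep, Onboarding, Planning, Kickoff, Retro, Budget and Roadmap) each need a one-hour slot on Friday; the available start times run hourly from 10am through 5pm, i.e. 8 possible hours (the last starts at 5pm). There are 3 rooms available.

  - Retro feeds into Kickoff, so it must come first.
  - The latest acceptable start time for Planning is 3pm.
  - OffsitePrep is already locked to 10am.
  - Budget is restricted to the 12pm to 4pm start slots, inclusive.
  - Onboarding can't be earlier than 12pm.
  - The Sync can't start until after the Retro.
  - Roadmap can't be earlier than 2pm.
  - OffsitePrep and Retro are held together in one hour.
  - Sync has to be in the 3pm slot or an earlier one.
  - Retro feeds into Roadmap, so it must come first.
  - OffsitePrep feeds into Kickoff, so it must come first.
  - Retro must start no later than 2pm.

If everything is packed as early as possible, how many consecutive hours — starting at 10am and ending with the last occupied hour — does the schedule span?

5 hours

The precedence chain requires at least 2 distinct hours.
With at most 3 per hour and 8 meetings, at least 3 hours are needed.
Roadmap can't be placed before 2pm — that is hour 5 counting from 10am — so the schedule must run through at least 5 hours.
5 works (last occupied hour: 2pm): for example Onboarding=12pm; Roadmap=2pm; Sync=11am; Kickoff=11am; Planning=10am; OffsitePrep=10am; Budget=12pm; Retro=10am.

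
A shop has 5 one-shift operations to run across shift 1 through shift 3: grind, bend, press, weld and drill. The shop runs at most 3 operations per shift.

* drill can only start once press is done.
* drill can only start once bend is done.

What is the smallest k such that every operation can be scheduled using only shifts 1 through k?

The precedence chain requires at least 2 distinct shifts.
With at most 3 per shift and 5 operations, at least 2 shifts are needed.
2 works (last occupied shift: shift 2): for example bend in shift 1; drill in shift 2; grind in shift 1; press in shift 1; weld in shift 2.

2 shifts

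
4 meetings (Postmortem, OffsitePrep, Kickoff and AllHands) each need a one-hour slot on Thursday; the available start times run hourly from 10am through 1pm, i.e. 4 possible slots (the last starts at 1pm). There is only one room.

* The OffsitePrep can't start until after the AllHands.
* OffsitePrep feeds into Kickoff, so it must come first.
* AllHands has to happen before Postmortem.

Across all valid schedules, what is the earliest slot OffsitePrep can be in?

11am

Precedence pushes OffsitePrep to at least 11am; downstream work caps OffsitePrep at 12pm.
OffsitePrep at 11am is achievable: AllHands=10am; Kickoff=1pm; OffsitePrep=11am; Postmortem=12pm.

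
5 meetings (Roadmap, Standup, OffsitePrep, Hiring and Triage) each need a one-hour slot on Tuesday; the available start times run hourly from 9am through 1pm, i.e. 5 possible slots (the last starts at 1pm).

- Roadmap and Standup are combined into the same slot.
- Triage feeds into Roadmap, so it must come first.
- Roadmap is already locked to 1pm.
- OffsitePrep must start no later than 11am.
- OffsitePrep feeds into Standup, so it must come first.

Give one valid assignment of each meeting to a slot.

Hiring -> 9am; Roadmap -> 1pm; Triage -> 9am; OffsitePrep -> 9am; Standup -> 1pm

Checking: OffsitePrep(9am) before Standup(1pm); Triage(9am) before Roadmap(1pm); Roadmap = Standup = 1pm; Roadmap=1pm in [1pm,1pm]; OffsitePrep=9am in [9am,11am].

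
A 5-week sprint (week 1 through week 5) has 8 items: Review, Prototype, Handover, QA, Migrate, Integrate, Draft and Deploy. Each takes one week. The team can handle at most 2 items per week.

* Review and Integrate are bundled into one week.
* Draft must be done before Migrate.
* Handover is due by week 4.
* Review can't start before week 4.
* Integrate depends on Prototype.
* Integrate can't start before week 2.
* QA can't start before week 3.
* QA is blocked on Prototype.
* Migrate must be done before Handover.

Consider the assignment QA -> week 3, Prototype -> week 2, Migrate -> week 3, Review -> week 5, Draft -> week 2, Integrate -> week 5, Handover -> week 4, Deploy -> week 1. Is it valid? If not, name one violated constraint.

The team can handle at most 2 items per week — holds.
QA is blocked on Prototype — holds.
Draft must be done before Migrate — holds.
Review can't start before week 4 — holds.
QA can't start before week 3 — holds.
Integrate depends on Prototype — holds.
Migrate must be done before Handover — holds.
Handover is due by week 4 — holds.
Review and Integrate are bundled into one week — holds.
Integrate can't start before week 2 — holds.

Yes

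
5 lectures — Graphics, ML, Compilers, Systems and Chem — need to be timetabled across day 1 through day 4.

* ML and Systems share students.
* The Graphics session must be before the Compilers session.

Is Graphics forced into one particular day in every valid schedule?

Graphics can be day 1 (e.g. Systems -> day 2; Graphics -> day 1; Chem -> day 1; ML -> day 1; Compilers -> day 2) or day 2 (e.g. Compilers -> day 3, Graphics -> day 2, Systems -> day 2, ML -> day 1, Chem -> day 1).

No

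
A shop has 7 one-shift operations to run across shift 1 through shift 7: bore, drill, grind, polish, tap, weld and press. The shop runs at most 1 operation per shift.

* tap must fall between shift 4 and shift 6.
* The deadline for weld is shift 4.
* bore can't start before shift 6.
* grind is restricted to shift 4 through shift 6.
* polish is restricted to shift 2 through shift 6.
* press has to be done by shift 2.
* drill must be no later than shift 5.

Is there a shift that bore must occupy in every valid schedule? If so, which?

shift 7

Bore is available from shift 6.
So bore is pinned to shift 7.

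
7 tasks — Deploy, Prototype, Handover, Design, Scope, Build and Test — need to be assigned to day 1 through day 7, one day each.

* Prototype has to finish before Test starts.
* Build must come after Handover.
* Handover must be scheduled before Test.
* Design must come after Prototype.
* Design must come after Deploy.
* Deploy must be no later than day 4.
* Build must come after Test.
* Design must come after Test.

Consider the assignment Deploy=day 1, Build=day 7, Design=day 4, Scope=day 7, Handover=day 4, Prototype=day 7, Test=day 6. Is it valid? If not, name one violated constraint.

Design must come after Deploy — holds.
Build must come after Handover — holds.
Build must come after Test — holds.
Design must come after Test — violated.
Handover must be scheduled before Test — holds.
Deploy must be no later than day 4 — holds.
Prototype has to finish before Test starts — violated.
Design must come after Prototype — violated.

No — it violates: Design must come after Prototype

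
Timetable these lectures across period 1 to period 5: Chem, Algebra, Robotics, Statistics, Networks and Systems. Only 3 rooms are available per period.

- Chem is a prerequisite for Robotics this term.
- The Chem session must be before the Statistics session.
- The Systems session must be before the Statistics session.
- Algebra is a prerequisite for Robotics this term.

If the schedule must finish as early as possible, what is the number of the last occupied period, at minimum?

period 2

The precedence chain requires at least 2 distinct periods.
With at most 3 per period and 6 lectures, at least 2 periods are needed.
2 works (last occupied period: period 2): for example Statistics=period 2; Chem=period 1; Networks=period 2; Systems=period 1; Robotics=period 2; Algebra=period 1.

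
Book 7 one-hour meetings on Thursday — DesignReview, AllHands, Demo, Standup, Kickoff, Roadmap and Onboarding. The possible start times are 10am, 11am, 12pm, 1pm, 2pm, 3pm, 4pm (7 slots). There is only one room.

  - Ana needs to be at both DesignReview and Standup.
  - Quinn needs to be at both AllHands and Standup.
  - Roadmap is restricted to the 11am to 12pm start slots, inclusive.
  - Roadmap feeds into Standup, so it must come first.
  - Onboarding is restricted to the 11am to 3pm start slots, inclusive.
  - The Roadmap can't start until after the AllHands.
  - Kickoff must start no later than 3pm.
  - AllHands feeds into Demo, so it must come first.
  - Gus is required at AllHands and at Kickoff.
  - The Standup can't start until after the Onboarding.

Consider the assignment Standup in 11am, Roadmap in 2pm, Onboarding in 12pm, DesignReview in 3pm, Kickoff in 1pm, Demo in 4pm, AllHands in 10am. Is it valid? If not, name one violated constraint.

Quinn needs to be at both AllHands and Standup — holds.
Ana needs to be at both DesignReview and Standup — holds.
The Roadmap can't start until after the AllHands — holds.
AllHands feeds into Demo, so it must come first — holds.
Roadmap is restricted to the 11am to 12pm start slots, inclusive — violated.
The Standup can't start until after the Onboarding — violated.
Gus is required at AllHands and at Kickoff — holds.
Onboarding is restricted to the 11am to 3pm start slots, inclusive — holds.
There is only one room — holds.
Kickoff must start no later than 3pm — holds.
Roadmap feeds into Standup, so it must come first — violated.

Invalid. Roadmap feeds into Standup, so it must come first.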